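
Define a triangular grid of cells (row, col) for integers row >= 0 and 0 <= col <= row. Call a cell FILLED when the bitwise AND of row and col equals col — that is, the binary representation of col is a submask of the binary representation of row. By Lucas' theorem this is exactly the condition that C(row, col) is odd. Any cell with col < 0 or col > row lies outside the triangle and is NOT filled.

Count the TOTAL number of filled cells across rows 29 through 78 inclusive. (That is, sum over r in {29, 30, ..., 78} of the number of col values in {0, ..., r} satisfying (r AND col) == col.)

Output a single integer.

r29=11101 pc4: +16 =16
r30=11110 pc4: +16 =32
r31=11111 pc5: +32 =64
r32=100000 pc1: +2 =66
r33=100001 pc2: +4 =70
r34=100010 pc2: +4 =74
r35=100011 pc3: +8 =82
r36=100100 pc2: +4 =86
r37=100101 pc3: +8 =94
r38=100110 pc3: +8 =102
r39=100111 pc4: +16 =118
r40=101000 pc2: +4 =122
r41=101001 pc3: +8 =130
r42=101010 pc3: +8 =138
r43=101011 pc4: +16 =154
r44=101100 pc3: +8 =162
r45=101101 pc4: +16 =178
r46=101110 pc4: +16 =194
r47=101111 pc5: +32 =226
r48=110000 pc2: +4 =230
r49=110001 pc3: +8 =238
r50=110010 pc3: +8 =246
r51=110011 pc4: +16 =262
r52=110100 pc3: +8 =270
r53=110101 pc4: +16 =286
r54=110110 pc4: +16 =302
r55=110111 pc5: +32 =334
r56=111000 pc3: +8 =342
r57=111001 pc4: +16 =358
r58=111010 pc4: +16 =374
r59=111011 pc5: +32 =406
r60=111100 pc4: +16 =422
r61=111101 pc5: +32 =454
r62=111110 pc5: +32 =486
r63=111111 pc6: +64 =550
r64=1000000 pc1: +2 =552
r65=1000001 pc2: +4 =556
r66=1000010 pc2: +4 =560
r67=1000011 pc3: +8 =568
r68=1000100 pc2: +4 =572
r69=1000101 pc3: +8 =580
r70=1000110 pc3: +8 =588
r71=1000111 pc4: +16 =604
r72=1001000 pc2: +4 =608
r73=1001001 pc3: +8 =616
r74=1001010 pc3: +8 =624
r75=1001011 pc4: +16 =640
r76=1001100 pc3: +8 =648
r77=1001101 pc4: +16 =664
r78=1001110 pc4: +16 =680

Answer: 680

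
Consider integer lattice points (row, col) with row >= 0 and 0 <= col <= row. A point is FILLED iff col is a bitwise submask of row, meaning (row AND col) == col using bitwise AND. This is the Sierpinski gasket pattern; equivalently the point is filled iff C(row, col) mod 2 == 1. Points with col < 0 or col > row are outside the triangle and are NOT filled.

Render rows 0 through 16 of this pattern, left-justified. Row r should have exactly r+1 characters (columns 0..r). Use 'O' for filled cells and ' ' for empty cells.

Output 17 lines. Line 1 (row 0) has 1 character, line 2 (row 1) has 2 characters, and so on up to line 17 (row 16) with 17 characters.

Answer: O
OO
O O
OOOO
O   O
OO  OO
O O O O
OOOOOOOO
O       O
OO      OO
O O     O O
OOOO    OOOO
O   O   O   O
OO  OO  OO  OO
O O O O O O O O
OOOOOOOOOOOOOOOO
O               O

Derivation:
r0=0: O
r1=1: OO
r2=10: O O
r3=11: OOOO
r4=100: O   O
r5=101: OO  OO
r6=110: O O O O
r7=111: OOOOOOOO
r8=1000: O       O
r9=1001: OO      OO
r10=1010: O O     O O
r11=1011: OOOO    OOOO
r12=1100: O   O   O   O
r13=1101: OO  OO  OO  OO
r14=1110: O O O O O O O O
r15=1111: OOOOOOOOOOOOOOOO
r16=10000: O               O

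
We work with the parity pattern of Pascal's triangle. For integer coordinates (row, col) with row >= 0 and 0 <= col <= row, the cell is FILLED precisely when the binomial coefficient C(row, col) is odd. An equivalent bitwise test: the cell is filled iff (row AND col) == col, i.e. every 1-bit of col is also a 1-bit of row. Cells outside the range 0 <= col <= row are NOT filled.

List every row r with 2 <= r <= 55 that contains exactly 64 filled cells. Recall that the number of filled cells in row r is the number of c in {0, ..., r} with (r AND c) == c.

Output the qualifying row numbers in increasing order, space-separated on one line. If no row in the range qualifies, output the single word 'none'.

Row r has 2^popcount(r) filled cells, so we need popcount(r) = log2(64) = 6.
Scan r = 2..55 and keep those with exactly 6 one-bits:
r=2=10 popcount=1 -> skip
r=3=11 popcount=2 -> skip
r=4=100 popcount=1 -> skip
r=5=101 popcount=2 -> skip
r=6=110 popcount=2 -> skip
r=7=111 popcount=3 -> skip
r=8=1000 popcount=1 -> skip
r=9=1001 popcount=2 -> skip
r=10=1010 popcount=2 -> skip
r=11=1011 popcount=3 -> skip
r=12=1100 popcount=2 -> skip
r=13=1101 popcount=3 -> skip
r=14=1110 popcount=3 -> skip
r=15=1111 popcount=4 -> skip
r=16=10000 popcount=1 -> skip
r=17=10001 popcount=2 -> skip
r=18=10010 popcount=2 -> skip
r=19=10011 popcount=3 -> skip
r=20=10100 popcount=2 -> skip
r=21=10101 popcount=3 -> skip
r=22=10110 popcount=3 -> skip
r=23=10111 popcount=4 -> skip
r=24=11000 popcount=2 -> skip
r=25=11001 popcount=3 -> skip
r=26=11010 popcount=3 -> skip
r=27=11011 popcount=4 -> skip
r=28=11100 popcount=3 -> skip
r=29=11101 popcount=4 -> skip
r=30=11110 popcount=4 -> skip
r=31=11111 popcount=5 -> skip
r=32=100000 popcount=1 -> skip
r=33=100001 popcount=2 -> skip
r=34=100010 popcount=2 -> skip
r=35=100011 popcount=3 -> skip
r=36=100100 popcount=2 -> skip
r=37=100101 popcount=3 -> skip
r=38=100110 popcount=3 -> skip
r=39=100111 popcount=4 -> skip
r=40=101000 popcount=2 -> skip
r=41=101001 popcount=3 -> skip
r=42=101010 popcount=3 -> skip
r=43=101011 popcount=4 -> skip
r=44=101100 popcount=3 -> skip
r=45=101101 popcount=4 -> skip
r=46=101110 popcount=4 -> skip
r=47=101111 popcount=5 -> skip
r=48=110000 popcount=2 -> skip
r=49=110001 popcount=3 -> skip
r=50=110010 popcount=3 -> skip
r=51=110011 popcount=4 -> skip
r=52=110100 popcount=3 -> skip
r=53=110101 popcount=4 -> skip
r=54=110110 popcount=4 -> skip
r=55=110111 popcount=5 -> skip
Kept rows: none

Answer: none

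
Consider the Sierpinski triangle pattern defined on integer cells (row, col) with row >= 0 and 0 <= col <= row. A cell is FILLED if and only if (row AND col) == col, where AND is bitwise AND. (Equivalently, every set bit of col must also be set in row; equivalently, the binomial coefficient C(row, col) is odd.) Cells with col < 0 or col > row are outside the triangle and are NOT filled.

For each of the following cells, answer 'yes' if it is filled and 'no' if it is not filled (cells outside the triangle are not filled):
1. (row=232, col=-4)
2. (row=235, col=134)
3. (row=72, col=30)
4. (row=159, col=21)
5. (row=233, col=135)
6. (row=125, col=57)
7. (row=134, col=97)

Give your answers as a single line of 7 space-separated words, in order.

(232,-4): col outside [0, 232] -> not filled
(235,134): row=0b11101011, col=0b10000110, row AND col = 0b10000010 = 130; 130 != 134 -> empty
(72,30): row=0b1001000, col=0b11110, row AND col = 0b1000 = 8; 8 != 30 -> empty
(159,21): row=0b10011111, col=0b10101, row AND col = 0b10101 = 21; 21 == 21 -> filled
(233,135): row=0b11101001, col=0b10000111, row AND col = 0b10000001 = 129; 129 != 135 -> empty
(125,57): row=0b1111101, col=0b111001, row AND col = 0b111001 = 57; 57 == 57 -> filled
(134,97): row=0b10000110, col=0b1100001, row AND col = 0b0 = 0; 0 != 97 -> empty

Answer: no no no yes no yes no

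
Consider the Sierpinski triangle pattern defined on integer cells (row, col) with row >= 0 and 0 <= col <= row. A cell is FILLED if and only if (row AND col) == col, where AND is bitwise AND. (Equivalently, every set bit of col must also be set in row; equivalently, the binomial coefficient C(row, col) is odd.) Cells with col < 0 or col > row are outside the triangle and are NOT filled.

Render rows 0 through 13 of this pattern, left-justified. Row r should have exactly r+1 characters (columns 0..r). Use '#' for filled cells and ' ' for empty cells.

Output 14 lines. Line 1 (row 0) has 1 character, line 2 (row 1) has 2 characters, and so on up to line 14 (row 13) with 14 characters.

Answer: #
##
# #
####
#   #
##  ##
# # # #
########
#       #
##      ##
# #     # #
####    ####
#   #   #   #
##  ##  ##  ##

Derivation:
r0=0: #
r1=1: ##
r2=10: # #
r3=11: ####
r4=100: #   #
r5=101: ##  ##
r6=110: # # # #
r7=111: ########
r8=1000: #       #
r9=1001: ##      ##
r10=1010: # #     # #
r11=1011: ####    ####
r12=1100: #   #   #   #
r13=1101: ##  ##  ##  ##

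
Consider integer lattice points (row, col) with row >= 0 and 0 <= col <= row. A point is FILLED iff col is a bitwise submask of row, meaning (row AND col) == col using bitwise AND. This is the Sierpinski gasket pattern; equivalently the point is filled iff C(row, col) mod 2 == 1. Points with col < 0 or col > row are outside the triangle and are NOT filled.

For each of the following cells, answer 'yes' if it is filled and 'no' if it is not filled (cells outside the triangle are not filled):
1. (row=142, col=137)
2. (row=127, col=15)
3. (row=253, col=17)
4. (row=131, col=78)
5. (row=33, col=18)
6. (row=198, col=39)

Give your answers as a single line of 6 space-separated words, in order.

(142,137): row=0b10001110, col=0b10001001, row AND col = 0b10001000 = 136; 136 != 137 -> empty
(127,15): row=0b1111111, col=0b1111, row AND col = 0b1111 = 15; 15 == 15 -> filled
(253,17): row=0b11111101, col=0b10001, row AND col = 0b10001 = 17; 17 == 17 -> filled
(131,78): row=0b10000011, col=0b1001110, row AND col = 0b10 = 2; 2 != 78 -> empty
(33,18): row=0b100001, col=0b10010, row AND col = 0b0 = 0; 0 != 18 -> empty
(198,39): row=0b11000110, col=0b100111, row AND col = 0b110 = 6; 6 != 39 -> empty

Answer: no yes yes no no no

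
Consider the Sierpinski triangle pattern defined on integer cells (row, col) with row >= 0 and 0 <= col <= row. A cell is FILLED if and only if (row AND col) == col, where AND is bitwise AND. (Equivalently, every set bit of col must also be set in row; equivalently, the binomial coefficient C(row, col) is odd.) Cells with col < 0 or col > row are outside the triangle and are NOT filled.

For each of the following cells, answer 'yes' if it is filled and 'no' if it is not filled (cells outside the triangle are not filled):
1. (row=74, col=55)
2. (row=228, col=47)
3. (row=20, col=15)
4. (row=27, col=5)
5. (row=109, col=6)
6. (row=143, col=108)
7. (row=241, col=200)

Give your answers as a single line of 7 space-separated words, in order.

(74,55): row=0b1001010, col=0b110111, row AND col = 0b10 = 2; 2 != 55 -> empty
(228,47): row=0b11100100, col=0b101111, row AND col = 0b100100 = 36; 36 != 47 -> empty
(20,15): row=0b10100, col=0b1111, row AND col = 0b100 = 4; 4 != 15 -> empty
(27,5): row=0b11011, col=0b101, row AND col = 0b1 = 1; 1 != 5 -> empty
(109,6): row=0b1101101, col=0b110, row AND col = 0b100 = 4; 4 != 6 -> empty
(143,108): row=0b10001111, col=0b1101100, row AND col = 0b1100 = 12; 12 != 108 -> empty
(241,200): row=0b11110001, col=0b11001000, row AND col = 0b11000000 = 192; 192 != 200 -> empty

Answer: no no no no no no no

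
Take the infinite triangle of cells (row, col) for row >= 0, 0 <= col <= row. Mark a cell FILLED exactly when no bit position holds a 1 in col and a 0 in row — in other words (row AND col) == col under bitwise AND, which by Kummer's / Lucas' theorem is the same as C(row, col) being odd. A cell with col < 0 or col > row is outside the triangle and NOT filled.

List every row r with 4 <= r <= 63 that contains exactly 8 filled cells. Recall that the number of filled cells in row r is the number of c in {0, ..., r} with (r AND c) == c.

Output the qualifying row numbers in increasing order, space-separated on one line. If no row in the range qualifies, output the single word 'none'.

Answer: 7 11 13 14 19 21 22 25 26 28 35 37 38 41 42 44 49 50 52 56

Derivation:
Row r has 2^popcount(r) filled cells, so we need popcount(r) = log2(8) = 3.
Scan r = 4..63 and keep those with exactly 3 one-bits:
r=4=100 popcount=1 -> skip
r=5=101 popcount=2 -> skip
r=6=110 popcount=2 -> skip
r=7=111 popcount=3 -> KEEP
r=8=1000 popcount=1 -> skip
r=9=1001 popcount=2 -> skip
r=10=1010 popcount=2 -> skip
r=11=1011 popcount=3 -> KEEP
r=12=1100 popcount=2 -> skip
r=13=1101 popcount=3 -> KEEP
r=14=1110 popcount=3 -> KEEP
r=15=1111 popcount=4 -> skip
r=16=10000 popcount=1 -> skip
r=17=10001 popcount=2 -> skip
r=18=10010 popcount=2 -> skip
r=19=10011 popcount=3 -> KEEP
r=20=10100 popcount=2 -> skip
r=21=10101 popcount=3 -> KEEP
r=22=10110 popcount=3 -> KEEP
r=23=10111 popcount=4 -> skip
r=24=11000 popcount=2 -> skip
r=25=11001 popcount=3 -> KEEP
r=26=11010 popcount=3 -> KEEP
r=27=11011 popcount=4 -> skip
r=28=11100 popcount=3 -> KEEP
r=29=11101 popcount=4 -> skip
r=30=11110 popcount=4 -> skip
r=31=11111 popcount=5 -> skip
r=32=100000 popcount=1 -> skip
r=33=100001 popcount=2 -> skip
r=34=100010 popcount=2 -> skip
r=35=100011 popcount=3 -> KEEP
r=36=100100 popcount=2 -> skip
r=37=100101 popcount=3 -> KEEP
r=38=100110 popcount=3 -> KEEP
r=39=100111 popcount=4 -> skip
r=40=101000 popcount=2 -> skip
r=41=101001 popcount=3 -> KEEP
r=42=101010 popcount=3 -> KEEP
r=43=101011 popcount=4 -> skip
r=44=101100 popcount=3 -> KEEP
r=45=101101 popcount=4 -> skip
r=46=101110 popcount=4 -> skip
r=47=101111 popcount=5 -> skip
r=48=110000 popcount=2 -> skip
r=49=110001 popcount=3 -> KEEP
r=50=110010 popcount=3 -> KEEP
r=51=110011 popcount=4 -> skip
r=52=110100 popcount=3 -> KEEP
r=53=110101 popcount=4 -> skip
r=54=110110 popcount=4 -> skip
r=55=110111 popcount=5 -> skip
r=56=111000 popcount=3 -> KEEP
r=57=111001 popcount=4 -> skip
r=58=111010 popcount=4 -> skip
r=59=111011 popcount=5 -> skip
r=60=111100 popcount=4 -> skip
r=61=111101 popcount=5 -> skip
r=62=111110 popcount=5 -> skip
r=63=111111 popcount=6 -> skip
Kept rows: 7 11 13 14 19 21 22 25 26 28 35 37 38 41 42 44 49 50 52 56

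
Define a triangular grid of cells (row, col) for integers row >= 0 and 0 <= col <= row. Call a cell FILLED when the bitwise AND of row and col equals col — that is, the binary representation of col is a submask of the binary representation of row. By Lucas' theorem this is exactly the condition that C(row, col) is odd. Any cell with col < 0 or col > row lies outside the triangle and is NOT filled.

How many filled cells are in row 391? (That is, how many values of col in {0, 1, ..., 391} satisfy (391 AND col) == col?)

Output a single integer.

391 in binary = 110000111
popcount(391) = number of 1-bits in 110000111 = 5
A col c satisfies (391 AND c) == c iff every set bit of c is also set in 391; each of the 5 set bits of 391 can independently be on or off in c.
count = 2^5 = 32

Answer: 32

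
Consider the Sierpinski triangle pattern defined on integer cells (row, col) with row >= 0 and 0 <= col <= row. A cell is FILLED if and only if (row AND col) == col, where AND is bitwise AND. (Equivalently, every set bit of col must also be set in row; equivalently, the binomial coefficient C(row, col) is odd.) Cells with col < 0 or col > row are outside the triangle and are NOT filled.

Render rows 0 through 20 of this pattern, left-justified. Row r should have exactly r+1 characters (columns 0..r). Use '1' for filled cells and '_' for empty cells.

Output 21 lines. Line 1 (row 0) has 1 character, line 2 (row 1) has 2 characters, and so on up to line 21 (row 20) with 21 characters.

r0=0: 1
r1=1: 11
r2=10: 1_1
r3=11: 1111
r4=100: 1___1
r5=101: 11__11
r6=110: 1_1_1_1
r7=111: 11111111
r8=1000: 1_______1
r9=1001: 11______11
r10=1010: 1_1_____1_1
r11=1011: 1111____1111
r12=1100: 1___1___1___1
r13=1101: 11__11__11__11
r14=1110: 1_1_1_1_1_1_1_1
r15=1111: 1111111111111111
r16=10000: 1_______________1
r17=10001: 11______________11
r18=10010: 1_1_____________1_1
r19=10011: 1111____________1111
r20=10100: 1___1___________1___1

Answer: 1
11
1_1
1111
1___1
11__11
1_1_1_1
11111111
1_______1
11______11
1_1_____1_1
1111____1111
1___1___1___1
11__11__11__11
1_1_1_1_1_1_1_1
1111111111111111
1_______________1
11______________11
1_1_____________1_1
1111____________1111
1___1___________1___1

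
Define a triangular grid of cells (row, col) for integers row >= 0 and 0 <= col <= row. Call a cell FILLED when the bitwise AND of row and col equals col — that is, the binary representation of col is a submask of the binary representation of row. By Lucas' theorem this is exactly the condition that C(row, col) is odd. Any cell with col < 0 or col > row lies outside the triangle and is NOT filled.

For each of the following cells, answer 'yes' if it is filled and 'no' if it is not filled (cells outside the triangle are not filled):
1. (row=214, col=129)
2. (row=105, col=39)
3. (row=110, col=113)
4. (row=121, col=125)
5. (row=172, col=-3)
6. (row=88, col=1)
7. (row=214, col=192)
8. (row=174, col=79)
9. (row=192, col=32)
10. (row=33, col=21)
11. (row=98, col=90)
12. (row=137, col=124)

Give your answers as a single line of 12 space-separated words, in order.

(214,129): row=0b11010110, col=0b10000001, row AND col = 0b10000000 = 128; 128 != 129 -> empty
(105,39): row=0b1101001, col=0b100111, row AND col = 0b100001 = 33; 33 != 39 -> empty
(110,113): col outside [0, 110] -> not filled
(121,125): col outside [0, 121] -> not filled
(172,-3): col outside [0, 172] -> not filled
(88,1): row=0b1011000, col=0b1, row AND col = 0b0 = 0; 0 != 1 -> empty
(214,192): row=0b11010110, col=0b11000000, row AND col = 0b11000000 = 192; 192 == 192 -> filled
(174,79): row=0b10101110, col=0b1001111, row AND col = 0b1110 = 14; 14 != 79 -> empty
(192,32): row=0b11000000, col=0b100000, row AND col = 0b0 = 0; 0 != 32 -> empty
(33,21): row=0b100001, col=0b10101, row AND col = 0b1 = 1; 1 != 21 -> empty
(98,90): row=0b1100010, col=0b1011010, row AND col = 0b1000010 = 66; 66 != 90 -> empty
(137,124): row=0b10001001, col=0b1111100, row AND col = 0b1000 = 8; 8 != 124 -> empty

Answer: no no no no no no yes no no no no no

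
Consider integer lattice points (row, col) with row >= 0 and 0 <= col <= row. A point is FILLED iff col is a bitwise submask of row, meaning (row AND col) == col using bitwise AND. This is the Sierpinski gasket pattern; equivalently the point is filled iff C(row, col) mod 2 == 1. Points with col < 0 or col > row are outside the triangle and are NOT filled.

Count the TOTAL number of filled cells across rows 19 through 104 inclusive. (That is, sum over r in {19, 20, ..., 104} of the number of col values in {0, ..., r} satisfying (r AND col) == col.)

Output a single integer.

r19=10011 pc3: +8 =8
r20=10100 pc2: +4 =12
r21=10101 pc3: +8 =20
r22=10110 pc3: +8 =28
r23=10111 pc4: +16 =44
r24=11000 pc2: +4 =48
r25=11001 pc3: +8 =56
r26=11010 pc3: +8 =64
r27=11011 pc4: +16 =80
r28=11100 pc3: +8 =88
r29=11101 pc4: +16 =104
r30=11110 pc4: +16 =120
r31=11111 pc5: +32 =152
r32=100000 pc1: +2 =154
r33=100001 pc2: +4 =158
r34=100010 pc2: +4 =162
r35=100011 pc3: +8 =170
r36=100100 pc2: +4 =174
r37=100101 pc3: +8 =182
r38=100110 pc3: +8 =190
r39=100111 pc4: +16 =206
r40=101000 pc2: +4 =210
r41=101001 pc3: +8 =218
r42=101010 pc3: +8 =226
r43=101011 pc4: +16 =242
r44=101100 pc3: +8 =250
r45=101101 pc4: +16 =266
r46=101110 pc4: +16 =282
r47=101111 pc5: +32 =314
r48=110000 pc2: +4 =318
r49=110001 pc3: +8 =326
r50=110010 pc3: +8 =334
r51=110011 pc4: +16 =350
r52=110100 pc3: +8 =358
r53=110101 pc4: +16 =374
r54=110110 pc4: +16 =390
r55=110111 pc5: +32 =422
r56=111000 pc3: +8 =430
r57=111001 pc4: +16 =446
r58=111010 pc4: +16 =462
r59=111011 pc5: +32 =494
r60=111100 pc4: +16 =510
r61=111101 pc5: +32 =542
r62=111110 pc5: +32 =574
r63=111111 pc6: +64 =638
r64=1000000 pc1: +2 =640
r65=1000001 pc2: +4 =644
r66=1000010 pc2: +4 =648
r67=1000011 pc3: +8 =656
r68=1000100 pc2: +4 =660
r69=1000101 pc3: +8 =668
r70=1000110 pc3: +8 =676
r71=1000111 pc4: +16 =692
r72=1001000 pc2: +4 =696
r73=1001001 pc3: +8 =704
r74=1001010 pc3: +8 =712
r75=1001011 pc4: +16 =728
r76=1001100 pc3: +8 =736
r77=1001101 pc4: +16 =752
r78=1001110 pc4: +16 =768
r79=1001111 pc5: +32 =800
r80=1010000 pc2: +4 =804
r81=1010001 pc3: +8 =812
r82=1010010 pc3: +8 =820
r83=1010011 pc4: +16 =836
r84=1010100 pc3: +8 =844
r85=1010101 pc4: +16 =860
r86=1010110 pc4: +16 =876
r87=1010111 pc5: +32 =908
r88=1011000 pc3: +8 =916
r89=1011001 pc4: +16 =932
r90=1011010 pc4: +16 =948
r91=1011011 pc5: +32 =980
r92=1011100 pc4: +16 =996
r93=1011101 pc5: +32 =1028
r94=1011110 pc5: +32 =1060
r95=1011111 pc6: +64 =1124
r96=1100000 pc2: +4 =1128
r97=1100001 pc3: +8 =1136
r98=1100010 pc3: +8 =1144
r99=1100011 pc4: +16 =1160
r100=1100100 pc3: +8 =1168
r101=1100101 pc4: +16 =1184
r102=1100110 pc4: +16 =1200
r103=1100111 pc5: +32 =1232
r104=1101000 pc3: +8 =1240

Answer: 1240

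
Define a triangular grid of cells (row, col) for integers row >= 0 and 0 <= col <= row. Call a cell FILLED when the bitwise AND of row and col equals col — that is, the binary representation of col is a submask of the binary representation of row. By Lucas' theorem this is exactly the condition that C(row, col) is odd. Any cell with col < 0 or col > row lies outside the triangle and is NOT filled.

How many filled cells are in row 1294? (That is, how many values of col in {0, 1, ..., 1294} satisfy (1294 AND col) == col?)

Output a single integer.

Answer: 32

Derivation:
1294 in binary = 10100001110
popcount(1294) = number of 1-bits in 10100001110 = 5
A col c satisfies (1294 AND c) == c iff every set bit of c is also set in 1294; each of the 5 set bits of 1294 can independently be on or off in c.
count = 2^5 = 32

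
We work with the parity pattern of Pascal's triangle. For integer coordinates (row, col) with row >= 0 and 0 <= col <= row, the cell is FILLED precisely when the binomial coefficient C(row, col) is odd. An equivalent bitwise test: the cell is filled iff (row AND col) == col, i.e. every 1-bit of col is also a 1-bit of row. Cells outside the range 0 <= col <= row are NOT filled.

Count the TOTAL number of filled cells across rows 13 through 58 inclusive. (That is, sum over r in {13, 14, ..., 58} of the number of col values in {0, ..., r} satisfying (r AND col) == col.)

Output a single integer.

r13=1101 pc3: +8 =8
r14=1110 pc3: +8 =16
r15=1111 pc4: +16 =32
r16=10000 pc1: +2 =34
r17=10001 pc2: +4 =38
r18=10010 pc2: +4 =42
r19=10011 pc3: +8 =50
r20=10100 pc2: +4 =54
r21=10101 pc3: +8 =62
r22=10110 pc3: +8 =70
r23=10111 pc4: +16 =86
r24=11000 pc2: +4 =90
r25=11001 pc3: +8 =98
r26=11010 pc3: +8 =106
r27=11011 pc4: +16 =122
r28=11100 pc3: +8 =130
r29=11101 pc4: +16 =146
r30=11110 pc4: +16 =162
r31=11111 pc5: +32 =194
r32=100000 pc1: +2 =196
r33=100001 pc2: +4 =200
r34=100010 pc2: +4 =204
r35=100011 pc3: +8 =212
r36=100100 pc2: +4 =216
r37=100101 pc3: +8 =224
r38=100110 pc3: +8 =232
r39=100111 pc4: +16 =248
r40=101000 pc2: +4 =252
r41=101001 pc3: +8 =260
r42=101010 pc3: +8 =268
r43=101011 pc4: +16 =284
r44=101100 pc3: +8 =292
r45=101101 pc4: +16 =308
r46=101110 pc4: +16 =324
r47=101111 pc5: +32 =356
r48=110000 pc2: +4 =360
r49=110001 pc3: +8 =368
r50=110010 pc3: +8 =376
r51=110011 pc4: +16 =392
r52=110100 pc3: +8 =400
r53=110101 pc4: +16 =416
r54=110110 pc4: +16 =432
r55=110111 pc5: +32 =464
r56=111000 pc3: +8 =472
r57=111001 pc4: +16 =488
r58=111010 pc4: +16 =504

Answer: 504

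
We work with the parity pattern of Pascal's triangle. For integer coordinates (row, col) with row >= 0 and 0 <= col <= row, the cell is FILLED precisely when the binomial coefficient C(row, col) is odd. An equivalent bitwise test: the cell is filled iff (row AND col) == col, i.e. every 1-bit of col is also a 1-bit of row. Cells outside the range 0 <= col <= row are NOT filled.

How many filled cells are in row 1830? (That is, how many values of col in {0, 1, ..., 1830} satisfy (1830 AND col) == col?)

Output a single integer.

Answer: 64

Derivation:
1830 in binary = 11100100110
popcount(1830) = number of 1-bits in 11100100110 = 6
A col c satisfies (1830 AND c) == c iff every set bit of c is also set in 1830; each of the 6 set bits of 1830 can independently be on or off in c.
count = 2^6 = 64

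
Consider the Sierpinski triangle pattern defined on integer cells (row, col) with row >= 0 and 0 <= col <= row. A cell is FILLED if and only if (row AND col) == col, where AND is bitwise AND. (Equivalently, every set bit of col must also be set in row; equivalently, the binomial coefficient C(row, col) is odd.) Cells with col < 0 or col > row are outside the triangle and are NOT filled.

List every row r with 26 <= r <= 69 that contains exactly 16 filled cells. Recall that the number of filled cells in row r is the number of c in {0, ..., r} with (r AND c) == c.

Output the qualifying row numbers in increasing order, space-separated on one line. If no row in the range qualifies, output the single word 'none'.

Answer: 27 29 30 39 43 45 46 51 53 54 57 58 60

Derivation:
Row r has 2^popcount(r) filled cells, so we need popcount(r) = log2(16) = 4.
Scan r = 26..69 and keep those with exactly 4 one-bits:
r=26=11010 popcount=3 -> skip
r=27=11011 popcount=4 -> KEEP
r=28=11100 popcount=3 -> skip
r=29=11101 popcount=4 -> KEEP
r=30=11110 popcount=4 -> KEEP
r=31=11111 popcount=5 -> skip
r=32=100000 popcount=1 -> skip
r=33=100001 popcount=2 -> skip
r=34=100010 popcount=2 -> skip
r=35=100011 popcount=3 -> skip
r=36=100100 popcount=2 -> skip
r=37=100101 popcount=3 -> skip
r=38=100110 popcount=3 -> skip
r=39=100111 popcount=4 -> KEEP
r=40=101000 popcount=2 -> skip
r=41=101001 popcount=3 -> skip
r=42=101010 popcount=3 -> skip
r=43=101011 popcount=4 -> KEEP
r=44=101100 popcount=3 -> skip
r=45=101101 popcount=4 -> KEEP
r=46=101110 popcount=4 -> KEEP
r=47=101111 popcount=5 -> skip
r=48=110000 popcount=2 -> skip
r=49=110001 popcount=3 -> skip
r=50=110010 popcount=3 -> skip
r=51=110011 popcount=4 -> KEEP
r=52=110100 popcount=3 -> skip
r=53=110101 popcount=4 -> KEEP
r=54=110110 popcount=4 -> KEEP
r=55=110111 popcount=5 -> skip
r=56=111000 popcount=3 -> skip
r=57=111001 popcount=4 -> KEEP
r=58=111010 popcount=4 -> KEEP
r=59=111011 popcount=5 -> skip
r=60=111100 popcount=4 -> KEEP
r=61=111101 popcount=5 -> skip
r=62=111110 popcount=5 -> skip
r=63=111111 popcount=6 -> skip
r=64=1000000 popcount=1 -> skip
r=65=1000001 popcount=2 -> skip
r=66=1000010 popcount=2 -> skip
r=67=1000011 popcount=3 -> skip
r=68=1000100 popcount=2 -> skip
r=69=1000101 popcount=3 -> skip
Kept rows: 27 29 30 39 43 45 46 51 53 54 57 58 60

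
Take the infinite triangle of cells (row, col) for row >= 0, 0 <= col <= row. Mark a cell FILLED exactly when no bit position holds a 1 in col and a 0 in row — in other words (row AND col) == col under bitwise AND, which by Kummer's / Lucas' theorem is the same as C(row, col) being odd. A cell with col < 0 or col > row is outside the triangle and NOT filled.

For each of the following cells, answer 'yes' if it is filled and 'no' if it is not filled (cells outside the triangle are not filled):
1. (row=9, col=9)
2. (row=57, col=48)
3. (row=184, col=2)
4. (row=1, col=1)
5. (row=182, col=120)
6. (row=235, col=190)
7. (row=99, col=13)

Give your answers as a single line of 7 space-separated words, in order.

Answer: yes yes no yes no no no

Derivation:
(9,9): row=0b1001, col=0b1001, row AND col = 0b1001 = 9; 9 == 9 -> filled
(57,48): row=0b111001, col=0b110000, row AND col = 0b110000 = 48; 48 == 48 -> filled
(184,2): row=0b10111000, col=0b10, row AND col = 0b0 = 0; 0 != 2 -> empty
(1,1): row=0b1, col=0b1, row AND col = 0b1 = 1; 1 == 1 -> filled
(182,120): row=0b10110110, col=0b1111000, row AND col = 0b110000 = 48; 48 != 120 -> empty
(235,190): row=0b11101011, col=0b10111110, row AND col = 0b10101010 = 170; 170 != 190 -> empty
(99,13): row=0b1100011, col=0b1101, row AND col = 0b1 = 1; 1 != 13 -> empty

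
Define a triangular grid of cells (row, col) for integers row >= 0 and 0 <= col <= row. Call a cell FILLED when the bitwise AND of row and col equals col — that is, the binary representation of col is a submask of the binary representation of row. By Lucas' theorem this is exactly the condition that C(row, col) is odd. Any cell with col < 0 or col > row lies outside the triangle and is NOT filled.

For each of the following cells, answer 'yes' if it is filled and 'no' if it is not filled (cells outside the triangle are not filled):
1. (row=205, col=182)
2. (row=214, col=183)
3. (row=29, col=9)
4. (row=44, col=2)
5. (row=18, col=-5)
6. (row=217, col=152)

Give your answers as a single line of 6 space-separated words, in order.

(205,182): row=0b11001101, col=0b10110110, row AND col = 0b10000100 = 132; 132 != 182 -> empty
(214,183): row=0b11010110, col=0b10110111, row AND col = 0b10010110 = 150; 150 != 183 -> empty
(29,9): row=0b11101, col=0b1001, row AND col = 0b1001 = 9; 9 == 9 -> filled
(44,2): row=0b101100, col=0b10, row AND col = 0b0 = 0; 0 != 2 -> empty
(18,-5): col outside [0, 18] -> not filled
(217,152): row=0b11011001, col=0b10011000, row AND col = 0b10011000 = 152; 152 == 152 -> filled

Answer: no no yes no no yes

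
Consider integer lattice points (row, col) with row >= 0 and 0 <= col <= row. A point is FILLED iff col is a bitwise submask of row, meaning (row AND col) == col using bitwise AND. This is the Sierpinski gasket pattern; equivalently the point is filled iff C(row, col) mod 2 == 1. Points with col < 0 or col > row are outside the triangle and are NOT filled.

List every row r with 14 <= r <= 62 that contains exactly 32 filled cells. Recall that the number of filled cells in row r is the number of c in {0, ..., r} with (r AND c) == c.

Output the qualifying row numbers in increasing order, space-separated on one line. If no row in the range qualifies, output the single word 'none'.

Answer: 31 47 55 59 61 62

Derivation:
Row r has 2^popcount(r) filled cells, so we need popcount(r) = log2(32) = 5.
Scan r = 14..62 and keep those with exactly 5 one-bits:
r=14=1110 popcount=3 -> skip
r=15=1111 popcount=4 -> skip
r=16=10000 popcount=1 -> skip
r=17=10001 popcount=2 -> skip
r=18=10010 popcount=2 -> skip
r=19=10011 popcount=3 -> skip
r=20=10100 popcount=2 -> skip
r=21=10101 popcount=3 -> skip
r=22=10110 popcount=3 -> skip
r=23=10111 popcount=4 -> skip
r=24=11000 popcount=2 -> skip
r=25=11001 popcount=3 -> skip
r=26=11010 popcount=3 -> skip
r=27=11011 popcount=4 -> skip
r=28=11100 popcount=3 -> skip
r=29=11101 popcount=4 -> skip
r=30=11110 popcount=4 -> skip
r=31=11111 popcount=5 -> KEEP
r=32=100000 popcount=1 -> skip
r=33=100001 popcount=2 -> skip
r=34=100010 popcount=2 -> skip
r=35=100011 popcount=3 -> skip
r=36=100100 popcount=2 -> skip
r=37=100101 popcount=3 -> skip
r=38=100110 popcount=3 -> skip
r=39=100111 popcount=4 -> skip
r=40=101000 popcount=2 -> skip
r=41=101001 popcount=3 -> skip
r=42=101010 popcount=3 -> skip
r=43=101011 popcount=4 -> skip
r=44=101100 popcount=3 -> skip
r=45=101101 popcount=4 -> skip
r=46=101110 popcount=4 -> skip
r=47=101111 popcount=5 -> KEEP
r=48=110000 popcount=2 -> skip
r=49=110001 popcount=3 -> skip
r=50=110010 popcount=3 -> skip
r=51=110011 popcount=4 -> skip
r=52=110100 popcount=3 -> skip
r=53=110101 popcount=4 -> skip
r=54=110110 popcount=4 -> skip
r=55=110111 popcount=5 -> KEEP
r=56=111000 popcount=3 -> skip
r=57=111001 popcount=4 -> skip
r=58=111010 popcount=4 -> skip
r=59=111011 popcount=5 -> KEEP
r=60=111100 popcount=4 -> skip
r=61=111101 popcount=5 -> KEEP
r=62=111110 popcount=5 -> KEEP
Kept rows: 31 47 55 59 61 62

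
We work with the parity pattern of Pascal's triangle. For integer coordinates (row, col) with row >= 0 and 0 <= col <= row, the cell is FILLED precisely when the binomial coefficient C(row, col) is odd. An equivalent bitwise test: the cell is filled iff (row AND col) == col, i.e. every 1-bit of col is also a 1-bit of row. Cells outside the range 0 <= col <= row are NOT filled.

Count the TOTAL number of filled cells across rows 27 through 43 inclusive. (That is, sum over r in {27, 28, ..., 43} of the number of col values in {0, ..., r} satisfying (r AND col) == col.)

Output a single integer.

Answer: 178

Derivation:
r27=11011 pc4: +16 =16
r28=11100 pc3: +8 =24
r29=11101 pc4: +16 =40
r30=11110 pc4: +16 =56
r31=11111 pc5: +32 =88
r32=100000 pc1: +2 =90
r33=100001 pc2: +4 =94
r34=100010 pc2: +4 =98
r35=100011 pc3: +8 =106
r36=100100 pc2: +4 =110
r37=100101 pc3: +8 =118
r38=100110 pc3: +8 =126
r39=100111 pc4: +16 =142
r40=101000 pc2: +4 =146
r41=101001 pc3: +8 =154
r42=101010 pc3: +8 =162
r43=101011 pc4: +16 =178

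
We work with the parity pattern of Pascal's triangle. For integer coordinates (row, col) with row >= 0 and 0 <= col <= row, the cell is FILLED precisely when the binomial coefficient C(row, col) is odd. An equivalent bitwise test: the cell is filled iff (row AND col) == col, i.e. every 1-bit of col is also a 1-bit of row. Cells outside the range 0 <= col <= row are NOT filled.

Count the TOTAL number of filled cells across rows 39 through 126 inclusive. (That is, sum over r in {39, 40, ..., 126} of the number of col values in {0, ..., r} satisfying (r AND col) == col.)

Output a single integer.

Answer: 1778

Derivation:
r39=100111 pc4: +16 =16
r40=101000 pc2: +4 =20
r41=101001 pc3: +8 =28
r42=101010 pc3: +8 =36
r43=101011 pc4: +16 =52
r44=101100 pc3: +8 =60
r45=101101 pc4: +16 =76
r46=101110 pc4: +16 =92
r47=101111 pc5: +32 =124
r48=110000 pc2: +4 =128
r49=110001 pc3: +8 =136
r50=110010 pc3: +8 =144
r51=110011 pc4: +16 =160
r52=110100 pc3: +8 =168
r53=110101 pc4: +16 =184
r54=110110 pc4: +16 =200
r55=110111 pc5: +32 =232
r56=111000 pc3: +8 =240
r57=111001 pc4: +16 =256
r58=111010 pc4: +16 =272
r59=111011 pc5: +32 =304
r60=111100 pc4: +16 =320
r61=111101 pc5: +32 =352
r62=111110 pc5: +32 =384
r63=111111 pc6: +64 =448
r64=1000000 pc1: +2 =450
r65=1000001 pc2: +4 =454
r66=1000010 pc2: +4 =458
r67=1000011 pc3: +8 =466
r68=1000100 pc2: +4 =470
r69=1000101 pc3: +8 =478
r70=1000110 pc3: +8 =486
r71=1000111 pc4: +16 =502
r72=1001000 pc2: +4 =506
r73=1001001 pc3: +8 =514
r74=1001010 pc3: +8 =522
r75=1001011 pc4: +16 =538
r76=1001100 pc3: +8 =546
r77=1001101 pc4: +16 =562
r78=1001110 pc4: +16 =578
r79=1001111 pc5: +32 =610
r80=1010000 pc2: +4 =614
r81=1010001 pc3: +8 =622
r82=1010010 pc3: +8 =630
r83=1010011 pc4: +16 =646
r84=1010100 pc3: +8 =654
r85=1010101 pc4: +16 =670
r86=1010110 pc4: +16 =686
r87=1010111 pc5: +32 =718
r88=1011000 pc3: +8 =726
r89=1011001 pc4: +16 =742
r90=1011010 pc4: +16 =758
r91=1011011 pc5: +32 =790
r92=1011100 pc4: +16 =806
r93=1011101 pc5: +32 =838
r94=1011110 pc5: +32 =870
r95=1011111 pc6: +64 =934
r96=1100000 pc2: +4 =938
r97=1100001 pc3: +8 =946
r98=1100010 pc3: +8 =954
r99=1100011 pc4: +16 =970
r100=1100100 pc3: +8 =978
r101=1100101 pc4: +16 =994
r102=1100110 pc4: +16 =1010
r103=1100111 pc5: +32 =1042
r104=1101000 pc3: +8 =1050
r105=1101001 pc4: +16 =1066
r106=1101010 pc4: +16 =1082
r107=1101011 pc5: +32 =1114
r108=1101100 pc4: +16 =1130
r109=1101101 pc5: +32 =1162
r110=1101110 pc5: +32 =1194
r111=1101111 pc6: +64 =1258
r112=1110000 pc3: +8 =1266
r113=1110001 pc4: +16 =1282
r114=1110010 pc4: +16 =1298
r115=1110011 pc5: +32 =1330
r116=1110100 pc4: +16 =1346
r117=1110101 pc5: +32 =1378
r118=1110110 pc5: +32 =1410
r119=1110111 pc6: +64 =1474
r120=1111000 pc4: +16 =1490
r121=1111001 pc5: +32 =1522
r122=1111010 pc5: +32 =1554
r123=1111011 pc6: +64 =1618
r124=1111100 pc5: +32 =1650
r125=1111101 pc6: +64 =1714
r126=1111110 pc6: +64 =1778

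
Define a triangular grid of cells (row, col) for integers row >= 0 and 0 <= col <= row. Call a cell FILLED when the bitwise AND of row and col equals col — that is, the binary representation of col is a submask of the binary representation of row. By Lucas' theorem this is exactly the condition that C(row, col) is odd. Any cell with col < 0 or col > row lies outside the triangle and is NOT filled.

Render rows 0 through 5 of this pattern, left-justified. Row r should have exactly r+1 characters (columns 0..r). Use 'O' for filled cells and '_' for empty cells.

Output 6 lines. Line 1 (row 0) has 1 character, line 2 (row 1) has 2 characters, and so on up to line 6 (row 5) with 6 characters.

r0=0: O
r1=1: OO
r2=10: O_O
r3=11: OOOO
r4=100: O___O
r5=101: OO__OO

Answer: O
OO
O_O
OOOO
O___O
OO__OO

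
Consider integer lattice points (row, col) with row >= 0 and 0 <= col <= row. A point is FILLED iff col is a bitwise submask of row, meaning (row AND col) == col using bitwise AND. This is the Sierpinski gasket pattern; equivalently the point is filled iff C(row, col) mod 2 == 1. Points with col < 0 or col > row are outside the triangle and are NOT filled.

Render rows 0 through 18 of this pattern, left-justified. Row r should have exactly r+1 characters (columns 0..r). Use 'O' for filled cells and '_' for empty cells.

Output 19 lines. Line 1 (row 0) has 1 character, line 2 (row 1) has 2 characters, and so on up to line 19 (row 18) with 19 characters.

Answer: O
OO
O_O
OOOO
O___O
OO__OO
O_O_O_O
OOOOOOOO
O_______O
OO______OO
O_O_____O_O
OOOO____OOOO
O___O___O___O
OO__OO__OO__OO
O_O_O_O_O_O_O_O
OOOOOOOOOOOOOOOO
O_______________O
OO______________OO
O_O_____________O_O

Derivation:
r0=0: O
r1=1: OO
r2=10: O_O
r3=11: OOOO
r4=100: O___O
r5=101: OO__OO
r6=110: O_O_O_O
r7=111: OOOOOOOO
r8=1000: O_______O
r9=1001: OO______OO
r10=1010: O_O_____O_O
r11=1011: OOOO____OOOO
r12=1100: O___O___O___O
r13=1101: OO__OO__OO__OO
r14=1110: O_O_O_O_O_O_O_O
r15=1111: OOOOOOOOOOOOOOOO
r16=10000: O_______________O
r17=10001: OO______________OO
r18=10010: O_O_____________O_O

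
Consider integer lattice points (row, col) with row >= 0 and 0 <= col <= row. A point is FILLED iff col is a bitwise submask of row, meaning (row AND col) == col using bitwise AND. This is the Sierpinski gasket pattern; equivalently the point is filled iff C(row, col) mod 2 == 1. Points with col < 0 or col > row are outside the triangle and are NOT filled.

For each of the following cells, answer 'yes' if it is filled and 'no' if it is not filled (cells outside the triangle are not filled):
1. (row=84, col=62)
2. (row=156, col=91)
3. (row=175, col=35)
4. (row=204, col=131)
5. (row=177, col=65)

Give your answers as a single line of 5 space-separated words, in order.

Answer: no no yes no no

Derivation:
(84,62): row=0b1010100, col=0b111110, row AND col = 0b10100 = 20; 20 != 62 -> empty
(156,91): row=0b10011100, col=0b1011011, row AND col = 0b11000 = 24; 24 != 91 -> empty
(175,35): row=0b10101111, col=0b100011, row AND col = 0b100011 = 35; 35 == 35 -> filled
(204,131): row=0b11001100, col=0b10000011, row AND col = 0b10000000 = 128; 128 != 131 -> empty
(177,65): row=0b10110001, col=0b1000001, row AND col = 0b1 = 1; 1 != 65 -> empty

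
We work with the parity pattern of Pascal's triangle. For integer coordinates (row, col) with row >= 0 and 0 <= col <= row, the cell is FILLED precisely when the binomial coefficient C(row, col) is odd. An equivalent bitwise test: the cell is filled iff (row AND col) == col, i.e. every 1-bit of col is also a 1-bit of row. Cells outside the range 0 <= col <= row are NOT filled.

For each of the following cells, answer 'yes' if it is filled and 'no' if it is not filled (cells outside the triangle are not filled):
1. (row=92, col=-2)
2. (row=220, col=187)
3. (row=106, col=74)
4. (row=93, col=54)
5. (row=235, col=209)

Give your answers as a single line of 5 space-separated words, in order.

(92,-2): col outside [0, 92] -> not filled
(220,187): row=0b11011100, col=0b10111011, row AND col = 0b10011000 = 152; 152 != 187 -> empty
(106,74): row=0b1101010, col=0b1001010, row AND col = 0b1001010 = 74; 74 == 74 -> filled
(93,54): row=0b1011101, col=0b110110, row AND col = 0b10100 = 20; 20 != 54 -> empty
(235,209): row=0b11101011, col=0b11010001, row AND col = 0b11000001 = 193; 193 != 209 -> empty

Answer: no no yes no no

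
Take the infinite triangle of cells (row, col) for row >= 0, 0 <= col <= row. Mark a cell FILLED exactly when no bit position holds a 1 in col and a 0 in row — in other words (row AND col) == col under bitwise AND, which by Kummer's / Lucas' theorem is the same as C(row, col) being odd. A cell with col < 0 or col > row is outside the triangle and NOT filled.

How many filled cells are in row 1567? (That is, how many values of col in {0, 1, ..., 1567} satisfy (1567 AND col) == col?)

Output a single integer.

1567 in binary = 11000011111
popcount(1567) = number of 1-bits in 11000011111 = 7
A col c satisfies (1567 AND c) == c iff every set bit of c is also set in 1567; each of the 7 set bits of 1567 can independently be on or off in c.
count = 2^7 = 128

Answer: 128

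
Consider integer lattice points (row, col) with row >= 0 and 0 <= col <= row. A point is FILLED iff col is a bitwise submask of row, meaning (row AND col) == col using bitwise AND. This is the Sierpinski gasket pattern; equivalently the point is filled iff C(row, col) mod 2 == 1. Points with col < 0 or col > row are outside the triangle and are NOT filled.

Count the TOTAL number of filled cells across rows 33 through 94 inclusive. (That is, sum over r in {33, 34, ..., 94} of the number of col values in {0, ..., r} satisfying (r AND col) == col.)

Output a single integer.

r33=100001 pc2: +4 =4
r34=100010 pc2: +4 =8
r35=100011 pc3: +8 =16
r36=100100 pc2: +4 =20
r37=100101 pc3: +8 =28
r38=100110 pc3: +8 =36
r39=100111 pc4: +16 =52
r40=101000 pc2: +4 =56
r41=101001 pc3: +8 =64
r42=101010 pc3: +8 =72
r43=101011 pc4: +16 =88
r44=101100 pc3: +8 =96
r45=101101 pc4: +16 =112
r46=101110 pc4: +16 =128
r47=101111 pc5: +32 =160
r48=110000 pc2: +4 =164
r49=110001 pc3: +8 =172
r50=110010 pc3: +8 =180
r51=110011 pc4: +16 =196
r52=110100 pc3: +8 =204
r53=110101 pc4: +16 =220
r54=110110 pc4: +16 =236
r55=110111 pc5: +32 =268
r56=111000 pc3: +8 =276
r57=111001 pc4: +16 =292
r58=111010 pc4: +16 =308
r59=111011 pc5: +32 =340
r60=111100 pc4: +16 =356
r61=111101 pc5: +32 =388
r62=111110 pc5: +32 =420
r63=111111 pc6: +64 =484
r64=1000000 pc1: +2 =486
r65=1000001 pc2: +4 =490
r66=1000010 pc2: +4 =494
r67=1000011 pc3: +8 =502
r68=1000100 pc2: +4 =506
r69=1000101 pc3: +8 =514
r70=1000110 pc3: +8 =522
r71=1000111 pc4: +16 =538
r72=1001000 pc2: +4 =542
r73=1001001 pc3: +8 =550
r74=1001010 pc3: +8 =558
r75=1001011 pc4: +16 =574
r76=1001100 pc3: +8 =582
r77=1001101 pc4: +16 =598
r78=1001110 pc4: +16 =614
r79=1001111 pc5: +32 =646
r80=1010000 pc2: +4 =650
r81=1010001 pc3: +8 =658
r82=1010010 pc3: +8 =666
r83=1010011 pc4: +16 =682
r84=1010100 pc3: +8 =690
r85=1010101 pc4: +16 =706
r86=1010110 pc4: +16 =722
r87=1010111 pc5: +32 =754
r88=1011000 pc3: +8 =762
r89=1011001 pc4: +16 =778
r90=1011010 pc4: +16 =794
r91=1011011 pc5: +32 =826
r92=1011100 pc4: +16 =842
r93=1011101 pc5: +32 =874
r94=1011110 pc5: +32 =906

Answer: 906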